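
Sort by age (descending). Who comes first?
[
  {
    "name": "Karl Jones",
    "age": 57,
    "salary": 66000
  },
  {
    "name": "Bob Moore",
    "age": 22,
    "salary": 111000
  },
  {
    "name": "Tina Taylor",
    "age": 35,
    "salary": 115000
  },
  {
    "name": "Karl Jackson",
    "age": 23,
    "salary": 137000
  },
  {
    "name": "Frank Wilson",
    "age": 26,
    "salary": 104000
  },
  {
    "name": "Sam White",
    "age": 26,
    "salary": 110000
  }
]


Sort by: age (descending)

Sorted order:
  1. Karl Jones (age = 57)
  2. Tina Taylor (age = 35)
  3. Frank Wilson (age = 26)
  4. Sam White (age = 26)
  5. Karl Jackson (age = 23)
  6. Bob Moore (age = 22)

First: Karl Jones

Karl Jones


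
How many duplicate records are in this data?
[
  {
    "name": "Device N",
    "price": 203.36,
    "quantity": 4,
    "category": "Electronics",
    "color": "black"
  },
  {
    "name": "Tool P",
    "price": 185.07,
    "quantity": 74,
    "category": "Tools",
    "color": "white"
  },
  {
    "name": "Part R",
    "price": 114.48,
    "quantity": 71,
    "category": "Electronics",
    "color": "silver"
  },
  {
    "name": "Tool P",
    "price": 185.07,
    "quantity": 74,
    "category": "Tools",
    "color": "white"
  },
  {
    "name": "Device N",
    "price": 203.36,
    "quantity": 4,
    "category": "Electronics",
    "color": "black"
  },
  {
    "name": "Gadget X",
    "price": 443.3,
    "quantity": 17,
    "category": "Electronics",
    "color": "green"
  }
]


Checking 6 records for duplicates:

  Row 1: Device N ($203.36, qty 4)
  Row 2: Tool P ($185.07, qty 74)
  Row 3: Part R ($114.48, qty 71)
  Row 4: Tool P ($185.07, qty 74) <-- DUPLICATE
  Row 5: Device N ($203.36, qty 4) <-- DUPLICATE
  Row 6: Gadget X ($443.3, qty 17)

Duplicates found: 2
Unique records: 4

2 duplicates, 4 unique


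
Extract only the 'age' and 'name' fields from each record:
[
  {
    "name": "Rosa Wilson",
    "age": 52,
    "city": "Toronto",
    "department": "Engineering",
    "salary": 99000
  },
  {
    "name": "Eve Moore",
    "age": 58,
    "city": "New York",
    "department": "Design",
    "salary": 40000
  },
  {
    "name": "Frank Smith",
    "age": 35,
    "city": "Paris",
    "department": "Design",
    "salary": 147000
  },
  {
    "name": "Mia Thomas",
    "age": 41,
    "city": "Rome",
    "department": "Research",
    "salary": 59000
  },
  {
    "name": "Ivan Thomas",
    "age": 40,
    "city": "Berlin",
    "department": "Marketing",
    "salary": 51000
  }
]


Original: 5 records with fields: name, age, city, department, salary
Keep: ['age', 'name']
Drop: ['city', 'department', 'salary']
Result: 5 records, 2 fields each

[
  {
    "age": 52,
    "name": "Rosa Wilson"
  },
  {
    "age": 58,
    "name": "Eve Moore"
  },
  {
    "age": 35,
    "name": "Frank Smith"
  },
  {
    "age": 41,
    "name": "Mia Thomas"
  },
  {
    "age": 40,
    "name": "Ivan Thomas"
  }
]


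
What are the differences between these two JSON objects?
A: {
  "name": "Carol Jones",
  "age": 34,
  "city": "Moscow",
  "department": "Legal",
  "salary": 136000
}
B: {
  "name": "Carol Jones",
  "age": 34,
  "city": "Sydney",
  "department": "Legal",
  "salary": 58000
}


Comparing each field (in key order):
  name: same
  age: same
  city: DIFFERENT
  department: same
  salary: DIFFERENT
Differences:
  city: Moscow -> Sydney
  salary: 136000 -> 58000

2 field(s) changed

2 changes: city, salary


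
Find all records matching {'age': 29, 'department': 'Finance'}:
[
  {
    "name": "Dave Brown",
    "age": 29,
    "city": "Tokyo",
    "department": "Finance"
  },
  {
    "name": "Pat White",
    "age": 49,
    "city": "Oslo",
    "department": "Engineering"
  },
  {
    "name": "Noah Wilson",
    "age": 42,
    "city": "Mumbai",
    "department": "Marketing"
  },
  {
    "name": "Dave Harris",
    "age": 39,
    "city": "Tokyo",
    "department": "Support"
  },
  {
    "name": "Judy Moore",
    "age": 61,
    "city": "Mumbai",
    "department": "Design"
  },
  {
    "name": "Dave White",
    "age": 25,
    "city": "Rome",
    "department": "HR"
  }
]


Search criteria: {'age': 29, 'department': 'Finance'}

Checking 6 records:
  Dave Brown: {age: 29, department: Finance} <-- MATCH
  Pat White: {age: 49, department: Engineering}
  Noah Wilson: {age: 42, department: Marketing}
  Dave Harris: {age: 39, department: Support}
  Judy Moore: {age: 61, department: Design}
  Dave White: {age: 25, department: HR}

Matches: ["Dave Brown"]

["Dave Brown"]


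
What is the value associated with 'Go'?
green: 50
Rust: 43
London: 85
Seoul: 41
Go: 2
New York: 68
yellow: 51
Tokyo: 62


Looking up key 'Go'
Value: 2

2


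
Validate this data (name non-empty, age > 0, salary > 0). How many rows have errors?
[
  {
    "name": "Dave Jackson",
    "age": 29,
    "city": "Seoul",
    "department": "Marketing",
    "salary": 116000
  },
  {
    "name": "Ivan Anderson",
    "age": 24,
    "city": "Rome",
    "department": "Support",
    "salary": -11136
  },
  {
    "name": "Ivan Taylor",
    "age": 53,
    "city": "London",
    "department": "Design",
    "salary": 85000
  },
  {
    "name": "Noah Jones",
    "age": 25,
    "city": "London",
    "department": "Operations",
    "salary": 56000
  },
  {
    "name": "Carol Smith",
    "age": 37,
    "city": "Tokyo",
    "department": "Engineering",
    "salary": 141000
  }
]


Validating 5 records:
Rules: name non-empty, age > 0, salary > 0

  Row 1 (Dave Jackson): OK
  Row 2 (Ivan Anderson): negative salary: -11136
  Row 3 (Ivan Taylor): OK
  Row 4 (Noah Jones): OK
  Row 5 (Carol Smith): OK

Total errors: 1

1 errors


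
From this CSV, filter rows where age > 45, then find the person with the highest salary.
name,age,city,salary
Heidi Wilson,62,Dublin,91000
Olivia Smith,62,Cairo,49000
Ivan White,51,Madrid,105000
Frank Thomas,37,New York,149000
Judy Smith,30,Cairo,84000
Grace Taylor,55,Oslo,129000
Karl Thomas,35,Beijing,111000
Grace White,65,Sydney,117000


Filter: age > 45
Sort by: salary (descending)

Filtered records (5):
  Grace Taylor, age 55, salary $129000
  Grace White, age 65, salary $117000
  Ivan White, age 51, salary $105000
  Heidi Wilson, age 62, salary $91000
  Olivia Smith, age 62, salary $49000

Highest salary: Grace Taylor ($129000)

Grace Taylor


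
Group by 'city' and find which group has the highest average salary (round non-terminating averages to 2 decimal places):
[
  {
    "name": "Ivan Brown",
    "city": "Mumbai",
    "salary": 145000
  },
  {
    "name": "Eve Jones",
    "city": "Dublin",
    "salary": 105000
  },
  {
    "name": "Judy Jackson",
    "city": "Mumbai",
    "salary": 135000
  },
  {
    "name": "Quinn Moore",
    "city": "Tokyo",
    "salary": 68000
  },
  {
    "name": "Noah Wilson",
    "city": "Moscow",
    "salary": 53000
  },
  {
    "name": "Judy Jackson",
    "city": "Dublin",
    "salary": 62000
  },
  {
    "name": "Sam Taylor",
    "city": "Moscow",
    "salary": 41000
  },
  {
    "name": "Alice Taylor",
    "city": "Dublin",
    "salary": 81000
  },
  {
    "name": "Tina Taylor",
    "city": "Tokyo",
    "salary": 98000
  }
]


Group by: city

Groups:
  Dublin: 3 people, avg salary = 248000/3 ≈ $82666.67
  Moscow: 2 people, avg salary = 94000/2 = $47000
  Mumbai: 2 people, avg salary = 280000/2 = $140000
  Tokyo: 2 people, avg salary = 166000/2 = $83000

Highest average salary: Mumbai ($140000)

Mumbai ($140000)


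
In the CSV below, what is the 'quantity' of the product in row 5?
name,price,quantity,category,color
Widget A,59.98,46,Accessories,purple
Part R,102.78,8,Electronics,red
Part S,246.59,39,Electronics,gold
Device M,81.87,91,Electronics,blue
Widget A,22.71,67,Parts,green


Query: Row 5 ('Widget A'), column 'quantity'
Value: 67

67


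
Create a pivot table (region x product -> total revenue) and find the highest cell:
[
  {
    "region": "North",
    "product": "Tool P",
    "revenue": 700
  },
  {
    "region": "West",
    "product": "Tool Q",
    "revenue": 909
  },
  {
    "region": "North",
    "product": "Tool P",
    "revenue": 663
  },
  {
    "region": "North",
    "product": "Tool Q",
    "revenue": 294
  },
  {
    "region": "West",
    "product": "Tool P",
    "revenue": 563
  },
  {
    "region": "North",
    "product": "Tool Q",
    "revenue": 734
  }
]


Pivot: region (rows) x product (columns) -> total revenue

     Tool P        Tool Q      
North         1363          1028  
West           563           909  

Highest: North / Tool P = $1363

North / Tool P = $1363


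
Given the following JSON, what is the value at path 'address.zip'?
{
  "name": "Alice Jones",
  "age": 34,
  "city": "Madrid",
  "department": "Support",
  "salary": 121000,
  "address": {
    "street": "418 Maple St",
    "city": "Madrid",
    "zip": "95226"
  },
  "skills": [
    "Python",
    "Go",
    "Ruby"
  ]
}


Query: address.zip
Path: address -> zip
Value: 95226

95226


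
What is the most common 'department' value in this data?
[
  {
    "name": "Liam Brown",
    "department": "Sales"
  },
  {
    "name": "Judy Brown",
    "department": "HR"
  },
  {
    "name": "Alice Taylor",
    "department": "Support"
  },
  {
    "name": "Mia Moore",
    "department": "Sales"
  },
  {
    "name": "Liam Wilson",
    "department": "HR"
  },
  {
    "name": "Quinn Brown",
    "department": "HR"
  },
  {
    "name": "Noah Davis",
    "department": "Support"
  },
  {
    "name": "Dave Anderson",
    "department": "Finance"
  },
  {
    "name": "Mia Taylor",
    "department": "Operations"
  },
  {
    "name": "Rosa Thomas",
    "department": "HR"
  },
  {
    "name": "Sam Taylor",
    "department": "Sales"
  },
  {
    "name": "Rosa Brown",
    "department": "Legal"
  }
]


Counting 'department' values across 12 records:

  HR: 4 ####
  Sales: 3 ###
  Support: 2 ##
  Finance: 1 #
  Operations: 1 #
  Legal: 1 #

Most common: HR (4 times)

HR (4 times)


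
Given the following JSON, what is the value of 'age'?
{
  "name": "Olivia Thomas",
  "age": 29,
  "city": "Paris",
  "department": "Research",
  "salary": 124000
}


Looking up field 'age'
Value: 29

29


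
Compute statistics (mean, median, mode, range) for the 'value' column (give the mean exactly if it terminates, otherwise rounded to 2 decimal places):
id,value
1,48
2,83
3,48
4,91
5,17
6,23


Data: [48, 83, 48, 91, 17, 23]
Count: 6
Sum: 310
Mean: 310/6 ≈ 51.67 (rounded to 2 decimal places)
Sorted: [17, 23, 48, 48, 83, 91]
Median: 48.0
Mode: 48 (2 times)
Range: 91 - 17 = 74
Min: 17, Max: 91

mean≈51.67, median=48.0, mode=48, range=74


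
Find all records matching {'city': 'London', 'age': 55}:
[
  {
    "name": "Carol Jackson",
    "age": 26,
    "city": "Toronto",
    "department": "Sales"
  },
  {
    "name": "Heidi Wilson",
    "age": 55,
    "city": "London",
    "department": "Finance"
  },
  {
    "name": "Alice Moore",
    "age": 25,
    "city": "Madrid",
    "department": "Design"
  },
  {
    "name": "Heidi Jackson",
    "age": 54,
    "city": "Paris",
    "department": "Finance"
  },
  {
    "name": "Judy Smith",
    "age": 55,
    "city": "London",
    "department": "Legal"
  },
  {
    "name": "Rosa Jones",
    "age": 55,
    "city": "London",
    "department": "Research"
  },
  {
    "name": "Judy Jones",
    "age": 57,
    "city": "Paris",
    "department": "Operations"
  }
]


Search criteria: {'city': 'London', 'age': 55}

Checking 7 records:
  Carol Jackson: {city: Toronto, age: 26}
  Heidi Wilson: {city: London, age: 55} <-- MATCH
  Alice Moore: {city: Madrid, age: 25}
  Heidi Jackson: {city: Paris, age: 54}
  Judy Smith: {city: London, age: 55} <-- MATCH
  Rosa Jones: {city: London, age: 55} <-- MATCH
  Judy Jones: {city: Paris, age: 57}

Matches: ["Heidi Wilson", "Judy Smith", "Rosa Jones"]

["Heidi Wilson", "Judy Smith", "Rosa Jones"]


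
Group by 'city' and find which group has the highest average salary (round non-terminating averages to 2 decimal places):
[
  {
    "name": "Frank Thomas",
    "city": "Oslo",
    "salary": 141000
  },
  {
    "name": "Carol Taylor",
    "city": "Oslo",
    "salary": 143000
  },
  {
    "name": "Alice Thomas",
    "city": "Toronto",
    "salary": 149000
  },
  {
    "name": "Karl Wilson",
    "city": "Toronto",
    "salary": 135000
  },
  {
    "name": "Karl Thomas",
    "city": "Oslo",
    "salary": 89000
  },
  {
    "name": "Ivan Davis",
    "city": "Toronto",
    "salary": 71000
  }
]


Group by: city

Groups:
  Oslo: 3 people, avg salary = 373000/3 ≈ $124333.33
  Toronto: 3 people, avg salary = 355000/3 ≈ $118333.33

Highest average salary: Oslo (≈$124333.33)

Oslo (≈$124333.33)


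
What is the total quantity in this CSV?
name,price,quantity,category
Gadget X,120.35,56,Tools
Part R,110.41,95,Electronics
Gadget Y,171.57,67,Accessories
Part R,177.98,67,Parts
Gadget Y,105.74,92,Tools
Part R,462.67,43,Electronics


Computing total quantity:
Values: [56, 95, 67, 67, 92, 43]
Sum = 420

420


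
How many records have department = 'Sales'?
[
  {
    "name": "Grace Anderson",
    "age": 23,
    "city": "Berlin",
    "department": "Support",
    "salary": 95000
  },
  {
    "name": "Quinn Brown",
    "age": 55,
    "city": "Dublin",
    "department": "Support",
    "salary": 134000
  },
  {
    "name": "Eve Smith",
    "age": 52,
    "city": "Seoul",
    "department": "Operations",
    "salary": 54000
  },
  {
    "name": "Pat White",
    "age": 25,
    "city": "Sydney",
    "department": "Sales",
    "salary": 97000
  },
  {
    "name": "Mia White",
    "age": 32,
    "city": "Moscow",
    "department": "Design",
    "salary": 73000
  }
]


Data: 5 records
Condition: department = 'Sales'

Checking each record:
  Grace Anderson: Support
  Quinn Brown: Support
  Eve Smith: Operations
  Pat White: Sales MATCH
  Mia White: Design

Count: 1

1


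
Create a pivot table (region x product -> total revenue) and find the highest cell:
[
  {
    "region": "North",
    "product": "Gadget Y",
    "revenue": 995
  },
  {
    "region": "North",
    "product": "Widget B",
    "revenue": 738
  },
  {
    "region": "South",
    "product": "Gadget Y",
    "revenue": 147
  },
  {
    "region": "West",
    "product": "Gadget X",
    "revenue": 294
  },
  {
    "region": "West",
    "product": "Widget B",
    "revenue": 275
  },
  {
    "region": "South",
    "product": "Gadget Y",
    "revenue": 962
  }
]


Pivot: region (rows) x product (columns) -> total revenue

     Gadget X      Gadget Y      Widget B    
North            0           995           738  
South            0          1109             0  
West           294             0           275  

Highest: South / Gadget Y = $1109

South / Gadget Y = $1109


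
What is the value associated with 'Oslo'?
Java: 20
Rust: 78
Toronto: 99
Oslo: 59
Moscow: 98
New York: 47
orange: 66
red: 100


Looking up key 'Oslo'
Value: 59

59


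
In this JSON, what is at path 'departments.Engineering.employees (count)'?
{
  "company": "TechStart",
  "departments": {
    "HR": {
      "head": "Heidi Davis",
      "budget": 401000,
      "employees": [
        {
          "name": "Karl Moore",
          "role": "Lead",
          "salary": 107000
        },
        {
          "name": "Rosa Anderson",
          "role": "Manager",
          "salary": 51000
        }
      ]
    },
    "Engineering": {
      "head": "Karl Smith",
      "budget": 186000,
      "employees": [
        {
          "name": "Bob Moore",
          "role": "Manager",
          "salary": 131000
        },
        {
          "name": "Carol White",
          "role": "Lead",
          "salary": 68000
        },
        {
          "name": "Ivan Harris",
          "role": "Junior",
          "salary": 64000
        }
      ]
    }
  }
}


Path: departments.Engineering.employees (count)

Navigate:
  -> departments
  -> Engineering
  -> employees (array, length 3)

3


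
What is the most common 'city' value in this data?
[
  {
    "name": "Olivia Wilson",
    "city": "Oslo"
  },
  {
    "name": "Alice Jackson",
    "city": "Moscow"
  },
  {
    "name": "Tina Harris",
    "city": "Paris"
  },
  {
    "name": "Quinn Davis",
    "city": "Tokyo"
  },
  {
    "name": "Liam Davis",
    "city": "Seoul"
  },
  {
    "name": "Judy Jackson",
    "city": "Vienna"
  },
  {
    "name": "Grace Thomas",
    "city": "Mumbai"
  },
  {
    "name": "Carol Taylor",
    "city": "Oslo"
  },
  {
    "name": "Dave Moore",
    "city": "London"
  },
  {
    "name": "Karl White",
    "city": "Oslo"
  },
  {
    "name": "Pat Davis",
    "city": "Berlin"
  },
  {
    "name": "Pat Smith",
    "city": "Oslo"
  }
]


Counting 'city' values across 12 records:

  Oslo: 4 ####
  Moscow: 1 #
  Paris: 1 #
  Tokyo: 1 #
  Seoul: 1 #
  Vienna: 1 #
  Mumbai: 1 #
  London: 1 #
  Berlin: 1 #

Most common: Oslo (4 times)

Oslo (4 times)


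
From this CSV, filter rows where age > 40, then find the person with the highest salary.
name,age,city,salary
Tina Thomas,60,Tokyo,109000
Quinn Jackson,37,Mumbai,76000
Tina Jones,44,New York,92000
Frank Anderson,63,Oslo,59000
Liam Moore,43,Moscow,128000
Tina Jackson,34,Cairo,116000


Filter: age > 40
Sort by: salary (descending)

Filtered records (4):
  Liam Moore, age 43, salary $128000
  Tina Thomas, age 60, salary $109000
  Tina Jones, age 44, salary $92000
  Frank Anderson, age 63, salary $59000

Highest salary: Liam Moore ($128000)

Liam Moore


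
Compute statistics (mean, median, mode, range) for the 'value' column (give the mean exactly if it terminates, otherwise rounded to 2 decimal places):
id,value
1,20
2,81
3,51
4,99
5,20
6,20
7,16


Data: [20, 81, 51, 99, 20, 20, 16]
Count: 7
Sum: 307
Mean: 307/7 ≈ 43.86 (rounded to 2 decimal places)
Sorted: [16, 20, 20, 20, 51, 81, 99]
Median: 20.0
Mode: 20 (3 times)
Range: 99 - 16 = 83
Min: 16, Max: 99

mean≈43.86, median=20.0, mode=20, range=83


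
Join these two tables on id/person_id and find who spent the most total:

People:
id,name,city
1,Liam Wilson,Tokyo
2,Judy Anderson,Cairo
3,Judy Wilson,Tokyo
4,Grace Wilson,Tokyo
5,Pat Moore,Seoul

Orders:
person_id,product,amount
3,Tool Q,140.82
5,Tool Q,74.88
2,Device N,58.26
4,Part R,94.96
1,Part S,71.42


Join on: people.id = orders.person_id

Joined rows:
  Judy Wilson (Tokyo) bought Tool Q for $140.82
  Pat Moore (Seoul) bought Tool Q for $74.88
  Judy Anderson (Cairo) bought Device N for $58.26
  Grace Wilson (Tokyo) bought Part R for $94.96
  Liam Wilson (Tokyo) bought Part S for $71.42

Total per person:
  Judy Wilson: $140.82
  Grace Wilson: $94.96
  Pat Moore: $74.88
  Liam Wilson: $71.42
  Judy Anderson: $58.26

Top spender: Judy Wilson ($140.82)

Judy Wilson ($140.82)


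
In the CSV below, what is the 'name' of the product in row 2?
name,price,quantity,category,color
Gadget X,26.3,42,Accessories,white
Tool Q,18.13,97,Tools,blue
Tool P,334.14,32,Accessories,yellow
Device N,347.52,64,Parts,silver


Query: Row 2 ('Tool Q'), column 'name'
Value: Tool Q

Tool Q


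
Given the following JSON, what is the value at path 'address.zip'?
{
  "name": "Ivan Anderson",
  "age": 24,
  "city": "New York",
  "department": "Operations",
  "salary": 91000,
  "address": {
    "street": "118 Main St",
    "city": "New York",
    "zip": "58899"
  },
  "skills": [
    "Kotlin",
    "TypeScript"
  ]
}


Query: address.zip
Path: address -> zip
Value: 58899

58899


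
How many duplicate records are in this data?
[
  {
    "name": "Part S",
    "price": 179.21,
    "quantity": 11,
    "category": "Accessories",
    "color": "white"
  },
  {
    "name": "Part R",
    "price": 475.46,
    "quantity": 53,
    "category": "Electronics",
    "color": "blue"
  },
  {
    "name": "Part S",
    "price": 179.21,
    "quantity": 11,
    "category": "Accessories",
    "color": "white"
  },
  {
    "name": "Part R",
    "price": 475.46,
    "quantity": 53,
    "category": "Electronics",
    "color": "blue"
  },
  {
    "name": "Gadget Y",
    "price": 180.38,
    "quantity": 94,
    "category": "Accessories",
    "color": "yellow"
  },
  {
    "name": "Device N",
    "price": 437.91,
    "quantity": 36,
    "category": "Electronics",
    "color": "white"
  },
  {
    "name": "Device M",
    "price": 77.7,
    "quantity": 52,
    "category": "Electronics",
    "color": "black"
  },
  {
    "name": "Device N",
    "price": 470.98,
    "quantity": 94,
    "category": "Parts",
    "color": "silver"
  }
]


Checking 8 records for duplicates:

  Row 1: Part S ($179.21, qty 11)
  Row 2: Part R ($475.46, qty 53)
  Row 3: Part S ($179.21, qty 11) <-- DUPLICATE
  Row 4: Part R ($475.46, qty 53) <-- DUPLICATE
  Row 5: Gadget Y ($180.38, qty 94)
  Row 6: Device N ($437.91, qty 36)
  Row 7: Device M ($77.7, qty 52)
  Row 8: Device N ($470.98, qty 94)

Duplicates found: 2
Unique records: 6

2 duplicates, 6 unique


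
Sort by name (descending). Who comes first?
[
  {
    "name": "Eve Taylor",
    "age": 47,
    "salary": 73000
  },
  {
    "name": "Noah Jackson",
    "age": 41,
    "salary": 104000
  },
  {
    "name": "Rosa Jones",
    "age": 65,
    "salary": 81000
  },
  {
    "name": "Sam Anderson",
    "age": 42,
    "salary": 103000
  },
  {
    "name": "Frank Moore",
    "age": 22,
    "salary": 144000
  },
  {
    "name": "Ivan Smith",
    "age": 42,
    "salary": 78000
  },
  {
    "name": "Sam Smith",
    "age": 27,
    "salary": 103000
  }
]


Sort by: name (descending)

Sorted order:
  1. Sam Smith (name = Sam Smith)
  2. Sam Anderson (name = Sam Anderson)
  3. Rosa Jones (name = Rosa Jones)
  4. Noah Jackson (name = Noah Jackson)
  5. Ivan Smith (name = Ivan Smith)
  6. Frank Moore (name = Frank Moore)
  7. Eve Taylor (name = Eve Taylor)

First: Sam Smith

Sam Smith


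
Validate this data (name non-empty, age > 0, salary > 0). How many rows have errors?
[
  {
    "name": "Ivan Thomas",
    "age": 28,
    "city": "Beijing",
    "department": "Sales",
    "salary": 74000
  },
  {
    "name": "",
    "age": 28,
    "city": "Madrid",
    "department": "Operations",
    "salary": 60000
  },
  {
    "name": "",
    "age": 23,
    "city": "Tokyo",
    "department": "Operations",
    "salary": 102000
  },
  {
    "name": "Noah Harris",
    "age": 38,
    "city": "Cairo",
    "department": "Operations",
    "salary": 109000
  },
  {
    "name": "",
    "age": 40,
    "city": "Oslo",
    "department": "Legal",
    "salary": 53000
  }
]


Validating 5 records:
Rules: name non-empty, age > 0, salary > 0

  Row 1 (Ivan Thomas): OK
  Row 2 (???): empty name
  Row 3 (???): empty name
  Row 4 (Noah Harris): OK
  Row 5 (???): empty name

Total errors: 3

3 errors


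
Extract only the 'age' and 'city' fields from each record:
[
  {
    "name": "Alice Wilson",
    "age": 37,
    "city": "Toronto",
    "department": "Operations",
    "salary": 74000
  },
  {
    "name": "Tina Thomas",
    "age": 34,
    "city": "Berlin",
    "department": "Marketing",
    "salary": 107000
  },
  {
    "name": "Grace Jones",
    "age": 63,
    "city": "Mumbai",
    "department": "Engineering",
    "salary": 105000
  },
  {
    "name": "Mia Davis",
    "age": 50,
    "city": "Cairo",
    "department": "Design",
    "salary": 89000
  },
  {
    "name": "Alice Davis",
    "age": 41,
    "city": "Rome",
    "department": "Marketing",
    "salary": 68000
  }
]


Original: 5 records with fields: name, age, city, department, salary
Keep: ['age', 'city']
Drop: ['name', 'department', 'salary']
Result: 5 records, 2 fields each

[
  {
    "age": 37,
    "city": "Toronto"
  },
  {
    "age": 34,
    "city": "Berlin"
  },
  {
    "age": 63,
    "city": "Mumbai"
  },
  {
    "age": 50,
    "city": "Cairo"
  },
  {
    "age": 41,
    "city": "Rome"
  }
]


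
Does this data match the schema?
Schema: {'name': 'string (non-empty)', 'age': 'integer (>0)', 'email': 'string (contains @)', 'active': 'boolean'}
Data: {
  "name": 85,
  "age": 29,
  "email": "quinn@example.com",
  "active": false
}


Validating each field against schema:
  name: FAIL (85 is not a string)
  age: OK (positive integer)
  email: OK (string with @)
  active: OK (boolean)

Result: INVALID (1 error: name)

INVALID (1 error: name)


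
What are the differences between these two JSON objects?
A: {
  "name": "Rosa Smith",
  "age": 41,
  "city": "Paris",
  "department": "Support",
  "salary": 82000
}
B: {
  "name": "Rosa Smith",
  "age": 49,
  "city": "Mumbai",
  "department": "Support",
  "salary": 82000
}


Comparing each field (in key order):
  name: same
  age: DIFFERENT
  city: DIFFERENT
  department: same
  salary: same
Differences:
  age: 41 -> 49
  city: Paris -> Mumbai

2 field(s) changed

2 changes: age, city


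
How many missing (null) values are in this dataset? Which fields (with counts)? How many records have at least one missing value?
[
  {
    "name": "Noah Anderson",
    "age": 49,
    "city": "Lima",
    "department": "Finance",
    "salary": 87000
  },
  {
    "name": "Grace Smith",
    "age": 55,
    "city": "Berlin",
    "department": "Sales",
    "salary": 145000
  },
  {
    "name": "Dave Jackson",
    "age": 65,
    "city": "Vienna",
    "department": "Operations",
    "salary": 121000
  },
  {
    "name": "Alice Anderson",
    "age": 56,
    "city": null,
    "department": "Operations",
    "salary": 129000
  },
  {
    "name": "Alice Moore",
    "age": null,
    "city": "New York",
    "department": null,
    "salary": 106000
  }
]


Checking for missing (null) values in 5 records:

  Noah Anderson: complete
  Grace Smith: complete
  Dave Jackson: complete
  Alice Anderson: city
  Alice Moore: age, department

Per field:
  name: 0 missing
  age: 1 missing
  city: 1 missing
  department: 1 missing
  salary: 0 missing

Total missing values: 3
Records with any missing: 2

3 missing values (age: 1, city: 1, department: 1); 2 incomplete records


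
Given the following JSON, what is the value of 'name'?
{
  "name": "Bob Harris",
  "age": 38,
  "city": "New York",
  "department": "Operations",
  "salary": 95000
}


Looking up field 'name'
Value: Bob Harris

Bob Harris


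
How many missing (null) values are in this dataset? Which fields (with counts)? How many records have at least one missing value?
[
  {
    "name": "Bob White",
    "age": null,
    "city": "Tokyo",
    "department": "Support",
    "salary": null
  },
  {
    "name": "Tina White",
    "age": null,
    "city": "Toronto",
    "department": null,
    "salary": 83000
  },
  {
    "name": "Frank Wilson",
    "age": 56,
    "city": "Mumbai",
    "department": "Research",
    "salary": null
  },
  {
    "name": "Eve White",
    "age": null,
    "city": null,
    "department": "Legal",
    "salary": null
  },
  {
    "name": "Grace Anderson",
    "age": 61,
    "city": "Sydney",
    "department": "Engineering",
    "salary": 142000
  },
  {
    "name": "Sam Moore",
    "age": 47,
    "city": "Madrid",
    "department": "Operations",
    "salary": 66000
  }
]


Checking for missing (null) values in 6 records:

  Bob White: age, salary
  Tina White: age, department
  Frank Wilson: salary
  Eve White: age, city, salary
  Grace Anderson: complete
  Sam Moore: complete

Per field:
  name: 0 missing
  age: 3 missing
  city: 1 missing
  department: 1 missing
  salary: 3 missing

Total missing values: 8
Records with any missing: 4

8 missing values (age: 3, city: 1, department: 1, salary: 3); 4 incomplete records


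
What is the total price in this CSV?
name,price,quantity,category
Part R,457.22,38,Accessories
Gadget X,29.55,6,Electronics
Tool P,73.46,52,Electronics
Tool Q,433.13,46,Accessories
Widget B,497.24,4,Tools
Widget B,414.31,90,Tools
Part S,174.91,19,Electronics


Computing total price:
Values: [457.22, 29.55, 73.46, 433.13, 497.24, 414.31, 174.91]
Sum = 2079.82

2079.82


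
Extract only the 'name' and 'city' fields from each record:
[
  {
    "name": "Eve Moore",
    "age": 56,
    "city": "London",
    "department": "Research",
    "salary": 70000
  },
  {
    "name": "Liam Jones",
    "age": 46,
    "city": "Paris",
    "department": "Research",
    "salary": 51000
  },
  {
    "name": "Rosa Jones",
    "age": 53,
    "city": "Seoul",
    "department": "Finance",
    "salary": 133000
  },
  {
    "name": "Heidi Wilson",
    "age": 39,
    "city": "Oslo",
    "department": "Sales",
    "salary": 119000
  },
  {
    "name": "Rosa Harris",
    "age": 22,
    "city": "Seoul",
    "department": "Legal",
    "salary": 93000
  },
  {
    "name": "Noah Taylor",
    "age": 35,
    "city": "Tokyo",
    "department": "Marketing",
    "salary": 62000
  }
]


Original: 6 records with fields: name, age, city, department, salary
Keep: ['name', 'city']
Drop: ['age', 'department', 'salary']
Result: 6 records, 2 fields each

[
  {
    "name": "Eve Moore",
    "city": "London"
  },
  {
    "name": "Liam Jones",
    "city": "Paris"
  },
  {
    "name": "Rosa Jones",
    "city": "Seoul"
  },
  {
    "name": "Heidi Wilson",
    "city": "Oslo"
  },
  {
    "name": "Rosa Harris",
    "city": "Seoul"
  },
  {
    "name": "Noah Taylor",
    "city": "Tokyo"
  }
]


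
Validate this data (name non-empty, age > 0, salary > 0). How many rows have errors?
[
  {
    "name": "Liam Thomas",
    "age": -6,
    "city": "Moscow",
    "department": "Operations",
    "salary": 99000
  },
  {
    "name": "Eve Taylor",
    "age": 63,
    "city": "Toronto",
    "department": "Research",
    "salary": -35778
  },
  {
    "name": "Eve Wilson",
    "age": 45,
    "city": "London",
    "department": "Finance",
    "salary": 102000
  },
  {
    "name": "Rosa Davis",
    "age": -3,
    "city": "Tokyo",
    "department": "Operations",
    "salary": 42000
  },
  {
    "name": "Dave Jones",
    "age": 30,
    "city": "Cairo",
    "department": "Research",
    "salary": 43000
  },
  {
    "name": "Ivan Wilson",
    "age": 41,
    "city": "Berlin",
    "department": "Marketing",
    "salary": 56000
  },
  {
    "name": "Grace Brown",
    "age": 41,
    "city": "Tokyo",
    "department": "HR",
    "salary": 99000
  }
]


Validating 7 records:
Rules: name non-empty, age > 0, salary > 0

  Row 1 (Liam Thomas): negative age: -6
  Row 2 (Eve Taylor): negative salary: -35778
  Row 3 (Eve Wilson): OK
  Row 4 (Rosa Davis): negative age: -3
  Row 5 (Dave Jones): OK
  Row 6 (Ivan Wilson): OK
  Row 7 (Grace Brown): OK

Total errors: 3

3 errors


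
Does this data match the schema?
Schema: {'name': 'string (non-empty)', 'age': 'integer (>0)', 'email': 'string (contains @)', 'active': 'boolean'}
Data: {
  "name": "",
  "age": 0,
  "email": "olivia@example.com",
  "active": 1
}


Validating each field against schema:
  name: FAIL ("" is an empty string)
  age: FAIL (0 is not > 0)
  email: OK (string with @)
  active: FAIL (1 is not a boolean)

Result: INVALID (3 errors: name, age, active)

INVALID (3 errors: name, age, active)


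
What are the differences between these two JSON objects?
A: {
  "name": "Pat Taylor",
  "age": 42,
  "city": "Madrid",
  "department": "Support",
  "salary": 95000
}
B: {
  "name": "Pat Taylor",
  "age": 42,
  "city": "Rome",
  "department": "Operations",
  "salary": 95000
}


Comparing each field (in key order):
  name: same
  age: same
  city: DIFFERENT
  department: DIFFERENT
  salary: same
Differences:
  city: Madrid -> Rome
  department: Support -> Operations

2 field(s) changed

2 changes: city, department


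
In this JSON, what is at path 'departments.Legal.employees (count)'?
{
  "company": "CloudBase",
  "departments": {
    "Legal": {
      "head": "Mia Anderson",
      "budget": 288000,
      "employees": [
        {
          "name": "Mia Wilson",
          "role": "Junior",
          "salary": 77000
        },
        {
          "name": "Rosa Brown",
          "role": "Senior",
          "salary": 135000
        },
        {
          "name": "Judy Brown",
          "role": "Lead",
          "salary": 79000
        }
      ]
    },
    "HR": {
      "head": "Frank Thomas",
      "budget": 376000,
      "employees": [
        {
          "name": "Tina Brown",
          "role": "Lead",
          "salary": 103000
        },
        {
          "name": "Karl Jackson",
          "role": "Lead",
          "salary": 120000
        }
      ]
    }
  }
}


Path: departments.Legal.employees (count)

Navigate:
  -> departments
  -> Legal
  -> employees (array, length 3)

3


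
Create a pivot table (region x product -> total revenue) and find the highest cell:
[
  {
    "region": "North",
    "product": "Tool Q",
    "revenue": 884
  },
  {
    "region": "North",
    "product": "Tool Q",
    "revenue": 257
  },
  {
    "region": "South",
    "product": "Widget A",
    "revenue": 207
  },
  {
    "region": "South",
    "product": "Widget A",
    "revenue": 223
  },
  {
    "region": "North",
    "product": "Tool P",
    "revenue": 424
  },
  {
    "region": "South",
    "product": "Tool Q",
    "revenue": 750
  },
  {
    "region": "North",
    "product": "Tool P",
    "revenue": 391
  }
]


Pivot: region (rows) x product (columns) -> total revenue

     Tool P        Tool Q        Widget A    
North          815          1141             0  
South            0           750           430  

Highest: North / Tool Q = $1141

North / Tool Q = $1141


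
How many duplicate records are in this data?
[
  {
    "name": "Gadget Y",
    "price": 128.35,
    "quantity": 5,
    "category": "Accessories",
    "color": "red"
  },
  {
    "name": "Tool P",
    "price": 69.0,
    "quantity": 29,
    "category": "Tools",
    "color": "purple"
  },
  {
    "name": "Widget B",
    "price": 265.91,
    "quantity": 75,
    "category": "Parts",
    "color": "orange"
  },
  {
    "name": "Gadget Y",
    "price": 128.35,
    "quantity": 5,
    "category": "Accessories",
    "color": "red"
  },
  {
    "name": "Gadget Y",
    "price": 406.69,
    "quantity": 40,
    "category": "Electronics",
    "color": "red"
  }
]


Checking 5 records for duplicates:

  Row 1: Gadget Y ($128.35, qty 5)
  Row 2: Tool P ($69.0, qty 29)
  Row 3: Widget B ($265.91, qty 75)
  Row 4: Gadget Y ($128.35, qty 5) <-- DUPLICATE
  Row 5: Gadget Y ($406.69, qty 40)

Duplicates found: 1
Unique records: 4

1 duplicates, 4 unique


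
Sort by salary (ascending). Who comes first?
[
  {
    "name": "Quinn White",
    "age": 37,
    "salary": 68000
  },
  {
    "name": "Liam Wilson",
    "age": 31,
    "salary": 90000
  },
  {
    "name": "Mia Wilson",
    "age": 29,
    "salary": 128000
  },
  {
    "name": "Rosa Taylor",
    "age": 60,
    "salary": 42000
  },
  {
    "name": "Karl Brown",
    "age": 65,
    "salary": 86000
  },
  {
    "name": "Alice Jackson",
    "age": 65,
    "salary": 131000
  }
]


Sort by: salary (ascending)

Sorted order:
  1. Rosa Taylor (salary = 42000)
  2. Quinn White (salary = 68000)
  3. Karl Brown (salary = 86000)
  4. Liam Wilson (salary = 90000)
  5. Mia Wilson (salary = 128000)
  6. Alice Jackson (salary = 131000)

First: Rosa Taylor

Rosa Taylor


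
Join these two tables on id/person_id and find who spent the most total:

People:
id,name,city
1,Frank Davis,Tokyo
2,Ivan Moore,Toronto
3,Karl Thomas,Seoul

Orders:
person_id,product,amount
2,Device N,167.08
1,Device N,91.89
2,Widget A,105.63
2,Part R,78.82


Join on: people.id = orders.person_id

Joined rows:
  Ivan Moore (Toronto) bought Device N for $167.08
  Frank Davis (Tokyo) bought Device N for $91.89
  Ivan Moore (Toronto) bought Widget A for $105.63
  Ivan Moore (Toronto) bought Part R for $78.82

Total per person:
  Ivan Moore: $351.53
  Frank Davis: $91.89

Top spender: Ivan Moore ($351.53)

Ivan Moore ($351.53)


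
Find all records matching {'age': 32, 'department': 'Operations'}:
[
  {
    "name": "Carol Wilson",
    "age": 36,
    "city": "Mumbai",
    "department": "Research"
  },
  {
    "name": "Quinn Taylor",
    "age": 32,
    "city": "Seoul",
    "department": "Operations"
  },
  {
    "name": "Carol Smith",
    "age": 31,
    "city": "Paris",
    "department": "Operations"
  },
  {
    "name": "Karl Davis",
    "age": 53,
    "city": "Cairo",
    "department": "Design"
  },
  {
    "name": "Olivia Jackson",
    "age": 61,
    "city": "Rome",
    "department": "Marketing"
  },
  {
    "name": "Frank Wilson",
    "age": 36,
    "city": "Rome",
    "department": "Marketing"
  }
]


Search criteria: {'age': 32, 'department': 'Operations'}

Checking 6 records:
  Carol Wilson: {age: 36, department: Research}
  Quinn Taylor: {age: 32, department: Operations} <-- MATCH
  Carol Smith: {age: 31, department: Operations}
  Karl Davis: {age: 53, department: Design}
  Olivia Jackson: {age: 61, department: Marketing}
  Frank Wilson: {age: 36, department: Marketing}

Matches: ["Quinn Taylor"]

["Quinn Taylor"]


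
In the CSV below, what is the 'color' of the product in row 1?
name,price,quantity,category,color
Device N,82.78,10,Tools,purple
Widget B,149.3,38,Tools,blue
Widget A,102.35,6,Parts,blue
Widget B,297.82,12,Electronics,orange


Query: Row 1 ('Device N'), column 'color'
Value: purple

purple


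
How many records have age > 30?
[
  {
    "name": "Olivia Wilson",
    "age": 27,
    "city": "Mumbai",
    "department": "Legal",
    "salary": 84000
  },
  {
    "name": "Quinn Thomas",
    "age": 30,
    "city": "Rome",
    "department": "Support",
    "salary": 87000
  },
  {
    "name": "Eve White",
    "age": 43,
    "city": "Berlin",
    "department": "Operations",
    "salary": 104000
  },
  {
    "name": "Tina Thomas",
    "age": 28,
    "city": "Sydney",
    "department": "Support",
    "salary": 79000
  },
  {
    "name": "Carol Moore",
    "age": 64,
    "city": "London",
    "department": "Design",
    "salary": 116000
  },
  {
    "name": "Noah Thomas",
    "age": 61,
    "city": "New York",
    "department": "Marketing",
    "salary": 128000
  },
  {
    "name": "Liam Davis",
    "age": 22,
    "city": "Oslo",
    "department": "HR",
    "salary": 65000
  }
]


Data: 7 records
Condition: age > 30

Checking each record:
  Olivia Wilson: 27
  Quinn Thomas: 30
  Eve White: 43 MATCH
  Tina Thomas: 28
  Carol Moore: 64 MATCH
  Noah Thomas: 61 MATCH
  Liam Davis: 22

Count: 3

3


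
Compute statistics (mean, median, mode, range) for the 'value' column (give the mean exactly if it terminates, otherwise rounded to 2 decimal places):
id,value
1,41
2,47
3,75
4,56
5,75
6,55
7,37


Data: [41, 47, 75, 56, 75, 55, 37]
Count: 7
Sum: 386
Mean: 386/7 ≈ 55.14 (rounded to 2 decimal places)
Sorted: [37, 41, 47, 55, 56, 75, 75]
Median: 55.0
Mode: 75 (2 times)
Range: 75 - 37 = 38
Min: 37, Max: 75

mean≈55.14, median=55.0, mode=75, range=38


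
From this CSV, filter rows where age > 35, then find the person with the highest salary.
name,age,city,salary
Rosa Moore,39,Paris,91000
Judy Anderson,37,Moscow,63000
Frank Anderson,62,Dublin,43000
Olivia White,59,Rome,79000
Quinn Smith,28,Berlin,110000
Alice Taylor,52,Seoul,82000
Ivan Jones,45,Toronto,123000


Filter: age > 35
Sort by: salary (descending)

Filtered records (6):
  Ivan Jones, age 45, salary $123000
  Rosa Moore, age 39, salary $91000
  Alice Taylor, age 52, salary $82000
  Olivia White, age 59, salary $79000
  Judy Anderson, age 37, salary $63000
  Frank Anderson, age 62, salary $43000

Highest salary: Ivan Jones ($123000)

Ivan Jones


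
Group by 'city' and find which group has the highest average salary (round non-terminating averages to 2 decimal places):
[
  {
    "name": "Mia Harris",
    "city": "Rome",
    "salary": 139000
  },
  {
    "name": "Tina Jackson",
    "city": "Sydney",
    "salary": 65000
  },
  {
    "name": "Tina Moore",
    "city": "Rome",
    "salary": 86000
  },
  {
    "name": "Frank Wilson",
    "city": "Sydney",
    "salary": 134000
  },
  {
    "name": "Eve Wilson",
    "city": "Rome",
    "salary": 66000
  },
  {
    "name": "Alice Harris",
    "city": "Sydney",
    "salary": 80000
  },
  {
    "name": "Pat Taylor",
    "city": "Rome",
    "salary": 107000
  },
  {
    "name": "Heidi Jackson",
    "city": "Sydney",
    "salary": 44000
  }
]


Group by: city

Groups:
  Rome: 4 people, avg salary = 398000/4 = $99500
  Sydney: 4 people, avg salary = 323000/4 = $80750

Highest average salary: Rome ($99500)

Rome ($99500)


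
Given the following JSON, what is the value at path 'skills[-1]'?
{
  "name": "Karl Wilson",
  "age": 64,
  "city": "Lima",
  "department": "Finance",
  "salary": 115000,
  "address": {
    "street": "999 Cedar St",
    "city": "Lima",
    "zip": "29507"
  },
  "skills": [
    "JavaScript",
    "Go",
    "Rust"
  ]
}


Query: skills[-1]
Path: skills -> last element
Value: Rust

Rust
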